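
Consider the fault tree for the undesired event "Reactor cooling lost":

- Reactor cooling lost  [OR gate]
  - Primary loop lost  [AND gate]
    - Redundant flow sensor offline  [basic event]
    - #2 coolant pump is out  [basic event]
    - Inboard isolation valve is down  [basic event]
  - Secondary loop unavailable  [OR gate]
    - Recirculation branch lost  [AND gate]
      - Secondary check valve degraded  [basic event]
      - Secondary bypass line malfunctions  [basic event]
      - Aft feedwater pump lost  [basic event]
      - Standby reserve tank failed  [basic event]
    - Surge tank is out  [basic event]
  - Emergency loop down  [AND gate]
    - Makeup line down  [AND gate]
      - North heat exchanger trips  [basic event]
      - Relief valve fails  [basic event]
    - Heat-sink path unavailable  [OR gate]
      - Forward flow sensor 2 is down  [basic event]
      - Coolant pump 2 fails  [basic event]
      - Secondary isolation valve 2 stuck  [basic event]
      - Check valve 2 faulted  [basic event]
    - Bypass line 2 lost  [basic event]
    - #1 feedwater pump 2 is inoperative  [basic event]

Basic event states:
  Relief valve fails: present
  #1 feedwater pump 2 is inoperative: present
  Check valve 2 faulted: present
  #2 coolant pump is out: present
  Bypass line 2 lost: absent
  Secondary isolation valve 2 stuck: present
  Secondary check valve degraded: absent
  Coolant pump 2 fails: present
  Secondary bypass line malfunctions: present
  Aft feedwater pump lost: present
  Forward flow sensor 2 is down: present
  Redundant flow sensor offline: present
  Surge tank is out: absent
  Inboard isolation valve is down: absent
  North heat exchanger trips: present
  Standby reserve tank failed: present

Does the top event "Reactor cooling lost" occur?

No

Primary loop lost [AND]: Redundant flow sensor offline=occurs, #2 coolant pump is out=occurs, Inboard isolation valve is down=not → not all inputs occur → does not occur.
Recirculation branch lost [AND]: Secondary check valve degraded=not, Secondary bypass line malfunctions=occurs, Aft feedwater pump lost=occurs, Standby reserve tank failed=occurs → not all inputs occur → does not occur.
Secondary loop unavailable [OR]: Recirculation branch lost=not, Surge tank is out=not → no input occurs → does not occur.
Makeup line down [AND]: North heat exchanger trips=occurs, Relief valve fails=occurs → all inputs occur → occurs.
Heat-sink path unavailable [OR]: Forward flow sensor 2 is down=occurs, Coolant pump 2 fails=occurs, Secondary isolation valve 2 stuck=occurs, Check valve 2 faulted=occurs → at least one input occurs → occurs.
Emergency loop down [AND]: Makeup line down=occurs, Heat-sink path unavailable=occurs, Bypass line 2 lost=not, #1 feedwater pump 2 is inoperative=occurs → not all inputs occur → does not occur.
Reactor cooling lost [OR]: Primary loop lost=not, Secondary loop unavailable=not, Emergency loop down=not → no input occurs → does not occur.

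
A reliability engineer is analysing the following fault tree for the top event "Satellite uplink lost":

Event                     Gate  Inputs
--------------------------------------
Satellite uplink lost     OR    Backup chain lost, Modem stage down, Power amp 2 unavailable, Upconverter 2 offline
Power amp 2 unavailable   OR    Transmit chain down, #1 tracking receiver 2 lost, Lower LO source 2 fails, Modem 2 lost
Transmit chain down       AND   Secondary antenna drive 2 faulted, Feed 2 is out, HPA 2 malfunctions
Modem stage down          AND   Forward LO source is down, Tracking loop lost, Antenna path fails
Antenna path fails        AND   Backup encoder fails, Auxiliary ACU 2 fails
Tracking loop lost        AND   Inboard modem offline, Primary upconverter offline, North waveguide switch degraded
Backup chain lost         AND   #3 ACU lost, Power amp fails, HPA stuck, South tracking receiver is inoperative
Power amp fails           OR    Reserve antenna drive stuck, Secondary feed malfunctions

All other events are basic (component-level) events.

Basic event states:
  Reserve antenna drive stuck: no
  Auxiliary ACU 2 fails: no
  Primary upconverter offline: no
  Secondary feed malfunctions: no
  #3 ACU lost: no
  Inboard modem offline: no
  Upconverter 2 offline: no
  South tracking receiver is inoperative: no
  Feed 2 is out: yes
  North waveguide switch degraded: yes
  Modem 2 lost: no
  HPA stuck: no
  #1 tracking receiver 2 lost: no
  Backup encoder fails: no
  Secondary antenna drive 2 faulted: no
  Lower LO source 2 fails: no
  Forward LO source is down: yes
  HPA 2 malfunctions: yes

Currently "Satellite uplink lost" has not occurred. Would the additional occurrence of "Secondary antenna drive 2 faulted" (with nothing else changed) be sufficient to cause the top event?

Yes

Counterfactual: set "Secondary antenna drive 2 faulted" to occurred.
Power amp fails [OR]: Reserve antenna drive stuck=not, Secondary feed malfunctions=not → no input occurs → does not occur.
Backup chain lost [AND]: #3 ACU lost=not, Power amp fails=not, HPA stuck=not, South tracking receiver is inoperative=not → not all inputs occur → does not occur.
Tracking loop lost [AND]: Inboard modem offline=not, Primary upconverter offline=not, North waveguide switch degraded=occurs → not all inputs occur → does not occur.
Antenna path fails [AND]: Backup encoder fails=not, Auxiliary ACU 2 fails=not → not all inputs occur → does not occur.
Modem stage down [AND]: Forward LO source is down=occurs, Tracking loop lost=not, Antenna path fails=not → not all inputs occur → does not occur.
Transmit chain down [AND]: Secondary antenna drive 2 faulted=occurs, Feed 2 is out=occurs, HPA 2 malfunctions=occurs → all inputs occur → occurs.
Power amp 2 unavailable [OR]: Transmit chain down=occurs, #1 tracking receiver 2 lost=not, Lower LO source 2 fails=not, Modem 2 lost=not → at least one input occurs → occurs.
Satellite uplink lost [OR]: Backup chain lost=not, Modem stage down=not, Power amp 2 unavailable=occurs, Upconverter 2 offline=not → at least one input occurs → occurs.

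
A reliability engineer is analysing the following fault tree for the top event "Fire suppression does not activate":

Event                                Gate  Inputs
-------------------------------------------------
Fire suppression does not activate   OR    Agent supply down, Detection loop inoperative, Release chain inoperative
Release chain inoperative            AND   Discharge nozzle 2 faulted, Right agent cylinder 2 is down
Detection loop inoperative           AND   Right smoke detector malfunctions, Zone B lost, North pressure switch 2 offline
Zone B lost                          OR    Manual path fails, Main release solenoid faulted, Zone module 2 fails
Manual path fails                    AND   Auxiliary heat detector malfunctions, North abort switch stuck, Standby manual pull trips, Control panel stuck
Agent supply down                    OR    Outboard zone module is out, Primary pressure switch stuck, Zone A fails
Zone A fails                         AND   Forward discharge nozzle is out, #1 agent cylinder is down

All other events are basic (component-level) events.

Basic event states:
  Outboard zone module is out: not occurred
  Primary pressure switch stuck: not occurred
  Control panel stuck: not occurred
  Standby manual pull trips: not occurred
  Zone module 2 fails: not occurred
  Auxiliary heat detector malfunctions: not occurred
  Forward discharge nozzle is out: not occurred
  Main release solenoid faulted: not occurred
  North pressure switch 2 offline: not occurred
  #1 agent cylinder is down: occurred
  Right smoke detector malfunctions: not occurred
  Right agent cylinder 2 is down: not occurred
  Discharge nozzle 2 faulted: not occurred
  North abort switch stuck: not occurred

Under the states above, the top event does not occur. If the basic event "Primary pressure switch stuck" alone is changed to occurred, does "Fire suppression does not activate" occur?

Counterfactual: set "Primary pressure switch stuck" to occurred.
Zone A fails [AND]: Forward discharge nozzle is out=not, #1 agent cylinder is down=occurs → not all inputs occur → does not occur.
Agent supply down [OR]: Outboard zone module is out=not, Primary pressure switch stuck=occurs, Zone A fails=not → at least one input occurs → occurs.
Manual path fails [AND]: Auxiliary heat detector malfunctions=not, North abort switch stuck=not, Standby manual pull trips=not, Control panel stuck=not → not all inputs occur → does not occur.
Zone B lost [OR]: Manual path fails=not, Main release solenoid faulted=not, Zone module 2 fails=not → no input occurs → does not occur.
Detection loop inoperative [AND]: Right smoke detector malfunctions=not, Zone B lost=not, North pressure switch 2 offline=not → not all inputs occur → does not occur.
Release chain inoperative [AND]: Discharge nozzle 2 faulted=not, Right agent cylinder 2 is down=not → not all inputs occur → does not occur.
Fire suppression does not activate [OR]: Agent supply down=occurs, Detection loop inoperative=not, Release chain inoperative=not → at least one input occurs → occurs.

Yes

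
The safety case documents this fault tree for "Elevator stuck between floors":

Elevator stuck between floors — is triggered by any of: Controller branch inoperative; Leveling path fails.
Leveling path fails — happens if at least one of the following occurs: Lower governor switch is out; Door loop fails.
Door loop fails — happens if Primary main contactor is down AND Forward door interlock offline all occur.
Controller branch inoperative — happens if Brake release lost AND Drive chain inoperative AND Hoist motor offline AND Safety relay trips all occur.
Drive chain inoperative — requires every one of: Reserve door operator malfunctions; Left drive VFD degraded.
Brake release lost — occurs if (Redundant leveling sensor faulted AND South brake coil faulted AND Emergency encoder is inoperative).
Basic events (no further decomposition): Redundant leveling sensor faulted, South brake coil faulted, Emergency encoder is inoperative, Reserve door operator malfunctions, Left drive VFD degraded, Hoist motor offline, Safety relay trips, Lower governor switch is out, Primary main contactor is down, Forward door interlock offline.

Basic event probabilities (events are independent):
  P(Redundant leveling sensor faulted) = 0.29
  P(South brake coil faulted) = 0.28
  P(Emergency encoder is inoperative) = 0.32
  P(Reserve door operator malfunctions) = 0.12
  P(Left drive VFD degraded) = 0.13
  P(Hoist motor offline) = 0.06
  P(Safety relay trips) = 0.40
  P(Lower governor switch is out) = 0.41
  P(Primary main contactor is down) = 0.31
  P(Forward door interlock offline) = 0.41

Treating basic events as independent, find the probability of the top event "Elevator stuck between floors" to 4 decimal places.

0.4850

P(Brake release lost) [AND] = 0.29 × 0.28 × 0.32 = 0.025984
P(Drive chain inoperative) [AND] = 0.12 × 0.13 = 0.015600
P(Controller branch inoperative) [AND] = 0.025984 × 0.015600 × 0.06 × 0.40 = 0.000010
P(Door loop fails) [AND] = 0.31 × 0.41 = 0.127100
P(Leveling path fails) [OR] = 1 − (1−0.41) × (1−0.127100) = 0.484989
P(Elevator stuck between floors) [OR] = 1 − (1−0.000010) × (1−0.484989) = 0.484994
Rounded to 4 decimal places: P(Elevator stuck between floors) ≈ 0.4850.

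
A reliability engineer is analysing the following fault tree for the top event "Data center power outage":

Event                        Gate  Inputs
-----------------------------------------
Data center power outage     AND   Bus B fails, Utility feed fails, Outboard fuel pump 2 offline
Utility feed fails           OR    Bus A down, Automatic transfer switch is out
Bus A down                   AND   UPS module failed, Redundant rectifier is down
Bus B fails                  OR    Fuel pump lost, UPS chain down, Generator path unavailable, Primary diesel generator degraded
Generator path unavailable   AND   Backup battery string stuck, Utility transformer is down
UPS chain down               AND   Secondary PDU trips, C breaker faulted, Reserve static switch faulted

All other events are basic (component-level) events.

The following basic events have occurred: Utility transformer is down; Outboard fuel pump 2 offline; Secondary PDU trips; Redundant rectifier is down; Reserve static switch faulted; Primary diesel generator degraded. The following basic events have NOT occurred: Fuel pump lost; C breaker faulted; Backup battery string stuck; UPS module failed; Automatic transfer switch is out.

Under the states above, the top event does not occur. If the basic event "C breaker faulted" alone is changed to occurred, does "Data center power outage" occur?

Counterfactual: set "C breaker faulted" to occurred.
UPS chain down [AND]: Secondary PDU trips=occurs, C breaker faulted=occurs, Reserve static switch faulted=occurs → all inputs occur → occurs.
Generator path unavailable [AND]: Backup battery string stuck=not, Utility transformer is down=occurs → not all inputs occur → does not occur.
Bus B fails [OR]: Fuel pump lost=not, UPS chain down=occurs, Generator path unavailable=not, Primary diesel generator degraded=occurs → at least one input occurs → occurs.
Bus A down [AND]: UPS module failed=not, Redundant rectifier is down=occurs → not all inputs occur → does not occur.
Utility feed fails [OR]: Bus A down=not, Automatic transfer switch is out=not → no input occurs → does not occur.
Data center power outage [AND]: Bus B fails=occurs, Utility feed fails=not, Outboard fuel pump 2 offline=occurs → not all inputs occur → does not occur.

No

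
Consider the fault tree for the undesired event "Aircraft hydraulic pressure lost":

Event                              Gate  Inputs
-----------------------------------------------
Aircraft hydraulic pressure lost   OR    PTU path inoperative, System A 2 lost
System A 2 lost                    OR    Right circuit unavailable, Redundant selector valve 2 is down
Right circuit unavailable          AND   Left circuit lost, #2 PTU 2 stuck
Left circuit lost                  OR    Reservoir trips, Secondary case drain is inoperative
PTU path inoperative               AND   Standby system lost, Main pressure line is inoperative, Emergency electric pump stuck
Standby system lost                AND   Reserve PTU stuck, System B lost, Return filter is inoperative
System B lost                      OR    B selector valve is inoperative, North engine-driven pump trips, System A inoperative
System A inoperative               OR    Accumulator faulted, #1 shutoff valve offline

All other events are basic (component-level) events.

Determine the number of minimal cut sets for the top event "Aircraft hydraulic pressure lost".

System A inoperative [OR]: union of children's cut sets → 2 cut set(s).
System B lost [OR]: union of children's cut sets → 4 cut set(s).
Standby system lost [AND]: one cut set from each child combined → 1 × 4 × 1 = 4 cut set(s).
PTU path inoperative [AND]: one cut set from each child combined → 4 × 1 × 1 = 4 cut set(s).
Left circuit lost [OR]: union of children's cut sets → 2 cut set(s).
Right circuit unavailable [AND]: one cut set from each child combined → 2 × 1 = 2 cut set(s).
System A 2 lost [OR]: union of children's cut sets → 3 cut set(s).
Aircraft hydraulic pressure lost [OR]: union of children's cut sets → 7 cut set(s).
Minimal cut sets: {B selector valve is inoperative, Emergency electric pump stuck, Main pressure line is inoperative, Reserve PTU stuck, Return filter is inoperative}; {Emergency electric pump stuck, Main pressure line is inoperative, North engine-driven pump trips, Reserve PTU stuck, Return filter is inoperative}; {Accumulator faulted, Emergency electric pump stuck, Main pressure line is inoperative, Reserve PTU stuck, Return filter is inoperative}; {#1 shutoff valve offline, Emergency electric pump stuck, Main pressure line is inoperative, Reserve PTU stuck, Return filter is inoperative}; {#2 PTU 2 stuck, Reservoir trips}; {#2 PTU 2 stuck, Secondary case drain is inoperative}; {Redundant selector valve 2 is down}.

7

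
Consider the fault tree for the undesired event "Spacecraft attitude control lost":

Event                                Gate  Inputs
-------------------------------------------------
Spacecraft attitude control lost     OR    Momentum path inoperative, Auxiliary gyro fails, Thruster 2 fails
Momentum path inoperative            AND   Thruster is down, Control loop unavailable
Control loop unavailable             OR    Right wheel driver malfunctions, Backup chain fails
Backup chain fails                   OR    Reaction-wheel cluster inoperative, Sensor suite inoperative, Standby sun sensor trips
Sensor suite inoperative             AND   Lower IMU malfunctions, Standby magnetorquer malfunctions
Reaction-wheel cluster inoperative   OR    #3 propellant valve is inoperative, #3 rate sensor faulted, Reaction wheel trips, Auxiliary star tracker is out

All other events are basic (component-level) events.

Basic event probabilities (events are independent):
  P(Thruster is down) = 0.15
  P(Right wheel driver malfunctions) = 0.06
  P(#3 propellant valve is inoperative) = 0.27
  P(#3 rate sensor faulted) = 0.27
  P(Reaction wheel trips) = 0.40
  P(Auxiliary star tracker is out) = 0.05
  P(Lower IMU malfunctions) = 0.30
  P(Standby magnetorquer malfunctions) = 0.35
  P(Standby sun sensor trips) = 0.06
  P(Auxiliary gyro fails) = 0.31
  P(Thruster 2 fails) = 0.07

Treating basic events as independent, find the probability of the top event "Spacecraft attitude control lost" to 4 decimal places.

0.4314

P(Reaction-wheel cluster inoperative) [OR] = 1 − (1−0.27) × (1−0.27) × (1−0.40) × (1−0.05) = 0.696247
P(Sensor suite inoperative) [AND] = 0.30 × 0.35 = 0.105000
P(Backup chain fails) [OR] = 1 − (1−0.696247) × (1−0.105000) × (1−0.06) = 0.744453
P(Control loop unavailable) [OR] = 1 − (1−0.06) × (1−0.744453) = 0.759786
P(Momentum path inoperative) [AND] = 0.15 × 0.759786 = 0.113968
P(Spacecraft attitude control lost) [OR] = 1 − (1−0.113968) × (1−0.31) × (1−0.07) = 0.431433
Rounded to 4 decimal places: P(Spacecraft attitude control lost) ≈ 0.4314.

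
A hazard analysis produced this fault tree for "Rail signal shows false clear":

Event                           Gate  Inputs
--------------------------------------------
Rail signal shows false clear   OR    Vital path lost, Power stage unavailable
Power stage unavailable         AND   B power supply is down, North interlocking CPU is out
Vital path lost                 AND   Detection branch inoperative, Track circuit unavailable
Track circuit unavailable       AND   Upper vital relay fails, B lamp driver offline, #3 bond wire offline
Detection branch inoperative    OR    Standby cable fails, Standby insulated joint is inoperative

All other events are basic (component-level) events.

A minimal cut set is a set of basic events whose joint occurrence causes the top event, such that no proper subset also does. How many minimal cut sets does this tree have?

Detection branch inoperative [OR]: union of children's cut sets → 2 cut set(s).
Track circuit unavailable [AND]: one cut set from each child combined → 1 × 1 × 1 = 1 cut set(s).
Vital path lost [AND]: one cut set from each child combined → 2 × 1 = 2 cut set(s).
Power stage unavailable [AND]: one cut set from each child combined → 1 × 1 = 1 cut set(s).
Rail signal shows false clear [OR]: union of children's cut sets → 3 cut set(s).
Minimal cut sets: {#3 bond wire offline, B lamp driver offline, Standby cable fails, Upper vital relay fails}; {#3 bond wire offline, B lamp driver offline, Standby insulated joint is inoperative, Upper vital relay fails}; {B power supply is down, North interlocking CPU is out}.

3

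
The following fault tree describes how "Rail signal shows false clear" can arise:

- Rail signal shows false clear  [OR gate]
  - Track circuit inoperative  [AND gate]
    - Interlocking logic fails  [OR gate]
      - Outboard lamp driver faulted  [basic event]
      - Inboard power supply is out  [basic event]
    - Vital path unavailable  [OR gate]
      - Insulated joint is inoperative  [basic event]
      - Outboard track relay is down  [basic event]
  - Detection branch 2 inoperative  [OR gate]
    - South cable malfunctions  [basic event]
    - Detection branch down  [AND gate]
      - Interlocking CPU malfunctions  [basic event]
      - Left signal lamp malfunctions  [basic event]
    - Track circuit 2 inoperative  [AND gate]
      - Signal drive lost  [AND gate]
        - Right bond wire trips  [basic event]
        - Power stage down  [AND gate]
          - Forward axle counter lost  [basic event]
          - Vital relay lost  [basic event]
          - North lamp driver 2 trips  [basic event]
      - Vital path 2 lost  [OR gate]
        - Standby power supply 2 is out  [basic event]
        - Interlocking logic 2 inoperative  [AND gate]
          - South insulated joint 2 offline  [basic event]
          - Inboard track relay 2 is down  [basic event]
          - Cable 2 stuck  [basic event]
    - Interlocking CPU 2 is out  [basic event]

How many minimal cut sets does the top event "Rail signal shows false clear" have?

Interlocking logic fails [OR]: union of children's cut sets → 2 cut set(s).
Vital path unavailable [OR]: union of children's cut sets → 2 cut set(s).
Track circuit inoperative [AND]: one cut set from each child combined → 2 × 2 = 4 cut set(s).
Detection branch down [AND]: one cut set from each child combined → 1 × 1 = 1 cut set(s).
Power stage down [AND]: one cut set from each child combined → 1 × 1 × 1 = 1 cut set(s).
Signal drive lost [AND]: one cut set from each child combined → 1 × 1 = 1 cut set(s).
Interlocking logic 2 inoperative [AND]: one cut set from each child combined → 1 × 1 × 1 = 1 cut set(s).
Vital path 2 lost [OR]: union of children's cut sets → 2 cut set(s).
Track circuit 2 inoperative [AND]: one cut set from each child combined → 1 × 2 = 2 cut set(s).
Detection branch 2 inoperative [OR]: union of children's cut sets → 5 cut set(s).
Rail signal shows false clear [OR]: union of children's cut sets → 9 cut set(s).
Minimal cut sets: {Insulated joint is inoperative, Outboard lamp driver faulted}; {Outboard lamp driver faulted, Outboard track relay is down}; {Inboard power supply is out, Insulated joint is inoperative}; {Inboard power supply is out, Outboard track relay is down}; {South cable malfunctions}; {Interlocking CPU malfunctions, Left signal lamp malfunctions}; {Forward axle counter lost, North lamp driver 2 trips, Right bond wire trips, Standby power supply 2 is out, Vital relay lost}; {Cable 2 stuck, Forward axle counter lost, Inboard track relay 2 is down, North lamp driver 2 trips, Right bond wire trips, South insulated joint 2 offline, Vital relay lost}; {Interlocking CPU 2 is out}.

9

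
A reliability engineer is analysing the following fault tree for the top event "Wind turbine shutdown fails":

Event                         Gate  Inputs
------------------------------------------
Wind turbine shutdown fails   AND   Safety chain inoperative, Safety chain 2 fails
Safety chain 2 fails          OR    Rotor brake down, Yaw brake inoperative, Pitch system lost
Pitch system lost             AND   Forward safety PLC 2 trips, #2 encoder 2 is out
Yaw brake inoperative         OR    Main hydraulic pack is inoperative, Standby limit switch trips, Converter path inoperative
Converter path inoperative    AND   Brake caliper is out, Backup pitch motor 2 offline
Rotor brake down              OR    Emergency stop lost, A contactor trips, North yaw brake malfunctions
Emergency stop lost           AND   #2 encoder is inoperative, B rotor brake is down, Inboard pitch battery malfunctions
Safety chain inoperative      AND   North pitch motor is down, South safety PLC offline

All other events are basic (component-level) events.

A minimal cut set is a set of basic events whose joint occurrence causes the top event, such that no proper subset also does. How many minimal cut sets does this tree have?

7

Safety chain inoperative [AND]: one cut set from each child combined → 1 × 1 = 1 cut set(s).
Emergency stop lost [AND]: one cut set from each child combined → 1 × 1 × 1 = 1 cut set(s).
Rotor brake down [OR]: union of children's cut sets → 3 cut set(s).
Converter path inoperative [AND]: one cut set from each child combined → 1 × 1 = 1 cut set(s).
Yaw brake inoperative [OR]: union of children's cut sets → 3 cut set(s).
Pitch system lost [AND]: one cut set from each child combined → 1 × 1 = 1 cut set(s).
Safety chain 2 fails [OR]: union of children's cut sets → 7 cut set(s).
Wind turbine shutdown fails [AND]: one cut set from each child combined → 1 × 7 = 7 cut set(s).
Minimal cut sets: {#2 encoder is inoperative, B rotor brake is down, Inboard pitch battery malfunctions, North pitch motor is down, South safety PLC offline}; {A contactor trips, North pitch motor is down, South safety PLC offline}; {North pitch motor is down, North yaw brake malfunctions, South safety PLC offline}; {Main hydraulic pack is inoperative, North pitch motor is down, South safety PLC offline}; {North pitch motor is down, South safety PLC offline, Standby limit switch trips}; {Backup pitch motor 2 offline, Brake caliper is out, North pitch motor is down, South safety PLC offline}; {#2 encoder 2 is out, Forward safety PLC 2 trips, North pitch motor is down, South safety PLC offline}.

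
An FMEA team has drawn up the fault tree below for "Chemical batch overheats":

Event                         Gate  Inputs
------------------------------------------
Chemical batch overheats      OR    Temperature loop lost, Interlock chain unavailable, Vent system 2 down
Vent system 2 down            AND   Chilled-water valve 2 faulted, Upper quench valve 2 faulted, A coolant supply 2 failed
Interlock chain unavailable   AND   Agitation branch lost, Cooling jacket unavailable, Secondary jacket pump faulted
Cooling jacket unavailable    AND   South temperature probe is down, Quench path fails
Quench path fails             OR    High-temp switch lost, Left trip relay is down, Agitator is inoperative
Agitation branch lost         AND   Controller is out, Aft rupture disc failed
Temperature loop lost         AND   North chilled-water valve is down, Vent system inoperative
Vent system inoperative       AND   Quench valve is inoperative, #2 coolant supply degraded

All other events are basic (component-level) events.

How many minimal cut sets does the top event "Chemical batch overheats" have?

5

Vent system inoperative [AND]: one cut set from each child combined → 1 × 1 = 1 cut set(s).
Temperature loop lost [AND]: one cut set from each child combined → 1 × 1 = 1 cut set(s).
Agitation branch lost [AND]: one cut set from each child combined → 1 × 1 = 1 cut set(s).
Quench path fails [OR]: union of children's cut sets → 3 cut set(s).
Cooling jacket unavailable [AND]: one cut set from each child combined → 1 × 3 = 3 cut set(s).
Interlock chain unavailable [AND]: one cut set from each child combined → 1 × 3 × 1 = 3 cut set(s).
Vent system 2 down [AND]: one cut set from each child combined → 1 × 1 × 1 = 1 cut set(s).
Chemical batch overheats [OR]: union of children's cut sets → 5 cut set(s).
Minimal cut sets: {#2 coolant supply degraded, North chilled-water valve is down, Quench valve is inoperative}; {Aft rupture disc failed, Controller is out, High-temp switch lost, Secondary jacket pump faulted, South temperature probe is down}; {Aft rupture disc failed, Controller is out, Left trip relay is down, Secondary jacket pump faulted, South temperature probe is down}; {Aft rupture disc failed, Agitator is inoperative, Controller is out, Secondary jacket pump faulted, South temperature probe is down}; {A coolant supply 2 failed, Chilled-water valve 2 faulted, Upper quench valve 2 faulted}.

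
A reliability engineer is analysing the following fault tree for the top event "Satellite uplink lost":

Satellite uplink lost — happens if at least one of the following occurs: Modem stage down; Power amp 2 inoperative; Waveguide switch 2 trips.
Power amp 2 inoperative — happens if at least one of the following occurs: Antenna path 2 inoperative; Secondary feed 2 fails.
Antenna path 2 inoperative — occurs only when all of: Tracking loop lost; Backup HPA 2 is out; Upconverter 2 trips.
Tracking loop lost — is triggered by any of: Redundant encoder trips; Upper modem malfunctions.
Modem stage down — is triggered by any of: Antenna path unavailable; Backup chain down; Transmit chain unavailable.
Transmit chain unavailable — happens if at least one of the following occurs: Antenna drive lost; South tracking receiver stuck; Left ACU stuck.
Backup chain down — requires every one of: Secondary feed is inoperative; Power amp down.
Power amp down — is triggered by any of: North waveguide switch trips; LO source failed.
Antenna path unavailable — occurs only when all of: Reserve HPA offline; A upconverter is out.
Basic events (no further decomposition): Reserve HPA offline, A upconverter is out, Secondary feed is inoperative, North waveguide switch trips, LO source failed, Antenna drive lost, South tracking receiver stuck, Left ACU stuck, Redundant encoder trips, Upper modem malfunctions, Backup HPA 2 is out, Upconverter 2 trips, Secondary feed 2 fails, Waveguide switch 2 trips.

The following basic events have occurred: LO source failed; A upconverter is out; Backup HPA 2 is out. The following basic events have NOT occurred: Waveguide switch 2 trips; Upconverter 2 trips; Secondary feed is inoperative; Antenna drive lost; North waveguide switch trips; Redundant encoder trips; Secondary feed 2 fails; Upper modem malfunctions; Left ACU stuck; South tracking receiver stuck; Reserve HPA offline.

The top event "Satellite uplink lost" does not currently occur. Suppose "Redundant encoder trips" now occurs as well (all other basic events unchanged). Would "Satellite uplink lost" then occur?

Counterfactual: set "Redundant encoder trips" to occurred.
Antenna path unavailable [AND]: Reserve HPA offline=not, A upconverter is out=occurs → not all inputs occur → does not occur.
Power amp down [OR]: North waveguide switch trips=not, LO source failed=occurs → at least one input occurs → occurs.
Backup chain down [AND]: Secondary feed is inoperative=not, Power amp down=occurs → not all inputs occur → does not occur.
Transmit chain unavailable [OR]: Antenna drive lost=not, South tracking receiver stuck=not, Left ACU stuck=not → no input occurs → does not occur.
Modem stage down [OR]: Antenna path unavailable=not, Backup chain down=not, Transmit chain unavailable=not → no input occurs → does not occur.
Tracking loop lost [OR]: Redundant encoder trips=occurs, Upper modem malfunctions=not → at least one input occurs → occurs.
Antenna path 2 inoperative [AND]: Tracking loop lost=occurs, Backup HPA 2 is out=occurs, Upconverter 2 trips=not → not all inputs occur → does not occur.
Power amp 2 inoperative [OR]: Antenna path 2 inoperative=not, Secondary feed 2 fails=not → no input occurs → does not occur.
Satellite uplink lost [OR]: Modem stage down=not, Power amp 2 inoperative=not, Waveguide switch 2 trips=not → no input occurs → does not occur.

No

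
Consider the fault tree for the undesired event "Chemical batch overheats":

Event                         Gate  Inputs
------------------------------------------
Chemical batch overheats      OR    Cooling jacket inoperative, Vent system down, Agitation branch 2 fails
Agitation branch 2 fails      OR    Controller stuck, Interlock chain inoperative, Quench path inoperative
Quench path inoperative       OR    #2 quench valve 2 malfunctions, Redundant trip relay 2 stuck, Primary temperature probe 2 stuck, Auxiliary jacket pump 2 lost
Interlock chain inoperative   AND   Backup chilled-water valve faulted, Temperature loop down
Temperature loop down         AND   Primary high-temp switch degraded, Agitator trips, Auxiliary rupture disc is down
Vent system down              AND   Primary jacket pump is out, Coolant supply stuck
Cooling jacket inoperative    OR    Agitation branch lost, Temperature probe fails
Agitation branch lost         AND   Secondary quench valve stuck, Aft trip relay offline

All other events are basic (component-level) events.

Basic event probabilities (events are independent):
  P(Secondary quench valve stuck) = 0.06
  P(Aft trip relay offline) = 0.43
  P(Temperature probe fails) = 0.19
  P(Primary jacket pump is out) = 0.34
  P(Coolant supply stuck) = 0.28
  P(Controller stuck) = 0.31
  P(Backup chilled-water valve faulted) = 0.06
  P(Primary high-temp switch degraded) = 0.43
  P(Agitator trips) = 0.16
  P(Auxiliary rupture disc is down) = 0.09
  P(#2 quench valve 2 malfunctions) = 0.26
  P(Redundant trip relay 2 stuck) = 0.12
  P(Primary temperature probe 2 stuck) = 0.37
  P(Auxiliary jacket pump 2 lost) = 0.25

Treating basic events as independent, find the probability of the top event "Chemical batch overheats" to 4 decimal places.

P(Agitation branch lost) [AND] = 0.06 × 0.43 = 0.025800
P(Cooling jacket inoperative) [OR] = 1 − (1−0.025800) × (1−0.19) = 0.210898
P(Vent system down) [AND] = 0.34 × 0.28 = 0.095200
P(Temperature loop down) [AND] = 0.43 × 0.16 × 0.09 = 0.006192
P(Interlock chain inoperative) [AND] = 0.06 × 0.006192 = 0.000372
P(Quench path inoperative) [OR] = 1 − (1−0.26) × (1−0.12) × (1−0.37) × (1−0.25) = 0.692308
P(Agitation branch 2 fails) [OR] = 1 − (1−0.31) × (1−0.000372) × (1−0.692308) = 0.787771
P(Chemical batch overheats) [OR] = 1 − (1−0.210898) × (1−0.095200) × (1−0.787771) = 0.848473
Rounded to 4 decimal places: P(Chemical batch overheats) ≈ 0.8485.

0.8485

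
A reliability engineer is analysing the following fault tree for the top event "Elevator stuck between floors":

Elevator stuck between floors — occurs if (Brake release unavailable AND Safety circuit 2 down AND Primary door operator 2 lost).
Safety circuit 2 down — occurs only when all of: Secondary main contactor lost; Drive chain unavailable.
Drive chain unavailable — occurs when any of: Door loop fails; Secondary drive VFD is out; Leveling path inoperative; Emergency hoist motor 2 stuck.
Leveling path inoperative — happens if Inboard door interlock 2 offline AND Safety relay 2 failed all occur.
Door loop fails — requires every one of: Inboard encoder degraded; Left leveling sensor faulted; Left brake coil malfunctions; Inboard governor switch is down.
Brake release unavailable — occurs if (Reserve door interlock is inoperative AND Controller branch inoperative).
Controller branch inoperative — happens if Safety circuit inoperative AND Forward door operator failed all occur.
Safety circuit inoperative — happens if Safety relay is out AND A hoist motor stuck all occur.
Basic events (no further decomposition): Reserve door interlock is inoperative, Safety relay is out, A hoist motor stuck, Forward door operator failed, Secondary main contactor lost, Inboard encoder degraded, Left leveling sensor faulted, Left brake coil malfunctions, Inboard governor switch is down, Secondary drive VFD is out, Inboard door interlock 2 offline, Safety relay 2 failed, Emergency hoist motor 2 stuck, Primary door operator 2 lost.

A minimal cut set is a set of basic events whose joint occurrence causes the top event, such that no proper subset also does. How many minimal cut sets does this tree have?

4

Safety circuit inoperative [AND]: one cut set from each child combined → 1 × 1 = 1 cut set(s).
Controller branch inoperative [AND]: one cut set from each child combined → 1 × 1 = 1 cut set(s).
Brake release unavailable [AND]: one cut set from each child combined → 1 × 1 = 1 cut set(s).
Door loop fails [AND]: one cut set from each child combined → 1 × 1 × 1 × 1 = 1 cut set(s).
Leveling path inoperative [AND]: one cut set from each child combined → 1 × 1 = 1 cut set(s).
Drive chain unavailable [OR]: union of children's cut sets → 4 cut set(s).
Safety circuit 2 down [AND]: one cut set from each child combined → 1 × 4 = 4 cut set(s).
Elevator stuck between floors [AND]: one cut set from each child combined → 1 × 4 × 1 = 4 cut set(s).
Minimal cut sets: {A hoist motor stuck, Forward door operator failed, Inboard encoder degraded, Inboard governor switch is down, Left brake coil malfunctions, Left leveling sensor faulted, Primary door operator 2 lost, Reserve door interlock is inoperative, Safety relay is out, Secondary main contactor lost}; {A hoist motor stuck, Forward door operator failed, Primary door operator 2 lost, Reserve door interlock is inoperative, Safety relay is out, Secondary drive VFD is out, Secondary main contactor lost}; {A hoist motor stuck, Forward door operator failed, Inboard door interlock 2 offline, Primary door operator 2 lost, Reserve door interlock is inoperative, Safety relay 2 failed, Safety relay is out, Secondary main contactor lost}; {A hoist motor stuck, Emergency hoist motor 2 stuck, Forward door operator failed, Primary door operator 2 lost, Reserve door interlock is inoperative, Safety relay is out, Secondary main contactor lost}.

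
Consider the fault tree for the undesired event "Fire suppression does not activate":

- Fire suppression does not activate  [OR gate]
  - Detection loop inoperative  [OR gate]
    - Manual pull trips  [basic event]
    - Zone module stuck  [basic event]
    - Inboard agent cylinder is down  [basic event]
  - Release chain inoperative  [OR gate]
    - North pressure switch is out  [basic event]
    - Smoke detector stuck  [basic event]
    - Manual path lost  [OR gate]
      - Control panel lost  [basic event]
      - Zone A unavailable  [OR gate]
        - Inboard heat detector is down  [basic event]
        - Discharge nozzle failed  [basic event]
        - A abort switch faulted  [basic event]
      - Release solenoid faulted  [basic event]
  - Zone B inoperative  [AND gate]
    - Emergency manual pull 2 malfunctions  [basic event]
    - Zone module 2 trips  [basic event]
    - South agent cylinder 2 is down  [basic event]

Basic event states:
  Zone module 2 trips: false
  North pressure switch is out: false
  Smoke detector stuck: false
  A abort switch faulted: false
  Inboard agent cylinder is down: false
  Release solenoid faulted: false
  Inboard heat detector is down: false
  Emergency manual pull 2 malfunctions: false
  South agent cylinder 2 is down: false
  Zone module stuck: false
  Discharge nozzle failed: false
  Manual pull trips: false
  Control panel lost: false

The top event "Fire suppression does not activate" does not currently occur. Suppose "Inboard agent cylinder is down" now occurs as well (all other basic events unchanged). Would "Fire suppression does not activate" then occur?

Yes

Counterfactual: set "Inboard agent cylinder is down" to occurred.
Detection loop inoperative [OR]: Manual pull trips=not, Zone module stuck=not, Inboard agent cylinder is down=occurs → at least one input occurs → occurs.
Zone A unavailable [OR]: Inboard heat detector is down=not, Discharge nozzle failed=not, A abort switch faulted=not → no input occurs → does not occur.
Manual path lost [OR]: Control panel lost=not, Zone A unavailable=not, Release solenoid faulted=not → no input occurs → does not occur.
Release chain inoperative [OR]: North pressure switch is out=not, Smoke detector stuck=not, Manual path lost=not → no input occurs → does not occur.
Zone B inoperative [AND]: Emergency manual pull 2 malfunctions=not, Zone module 2 trips=not, South agent cylinder 2 is down=not → not all inputs occur → does not occur.
Fire suppression does not activate [OR]: Detection loop inoperative=occurs, Release chain inoperative=not, Zone B inoperative=not → at least one input occurs → occurs.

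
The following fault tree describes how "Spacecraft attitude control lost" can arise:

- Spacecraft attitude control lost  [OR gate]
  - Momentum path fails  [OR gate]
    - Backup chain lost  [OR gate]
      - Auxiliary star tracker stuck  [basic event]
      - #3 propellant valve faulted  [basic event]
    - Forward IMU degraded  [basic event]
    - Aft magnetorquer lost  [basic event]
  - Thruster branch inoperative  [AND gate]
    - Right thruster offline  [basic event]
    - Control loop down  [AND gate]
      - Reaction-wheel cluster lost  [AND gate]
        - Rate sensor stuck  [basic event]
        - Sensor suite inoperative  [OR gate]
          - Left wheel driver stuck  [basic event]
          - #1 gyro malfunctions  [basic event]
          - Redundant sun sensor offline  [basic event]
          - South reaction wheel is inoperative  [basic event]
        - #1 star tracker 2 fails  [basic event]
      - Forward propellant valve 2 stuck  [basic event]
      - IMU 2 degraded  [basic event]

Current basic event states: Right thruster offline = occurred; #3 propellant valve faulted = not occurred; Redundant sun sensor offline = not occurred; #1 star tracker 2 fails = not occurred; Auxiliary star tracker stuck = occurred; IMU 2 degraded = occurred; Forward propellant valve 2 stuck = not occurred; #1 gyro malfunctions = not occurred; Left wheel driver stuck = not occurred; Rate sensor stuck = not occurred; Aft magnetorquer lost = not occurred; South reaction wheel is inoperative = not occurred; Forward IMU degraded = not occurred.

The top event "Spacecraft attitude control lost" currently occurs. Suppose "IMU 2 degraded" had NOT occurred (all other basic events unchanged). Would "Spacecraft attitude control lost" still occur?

Yes

Counterfactual: set "IMU 2 degraded" to not occurred.
Backup chain lost [OR]: Auxiliary star tracker stuck=occurs, #3 propellant valve faulted=not → at least one input occurs → occurs.
Momentum path fails [OR]: Backup chain lost=occurs, Forward IMU degraded=not, Aft magnetorquer lost=not → at least one input occurs → occurs.
Sensor suite inoperative [OR]: Left wheel driver stuck=not, #1 gyro malfunctions=not, Redundant sun sensor offline=not, South reaction wheel is inoperative=not → no input occurs → does not occur.
Reaction-wheel cluster lost [AND]: Rate sensor stuck=not, Sensor suite inoperative=not, #1 star tracker 2 fails=not → not all inputs occur → does not occur.
Control loop down [AND]: Reaction-wheel cluster lost=not, Forward propellant valve 2 stuck=not, IMU 2 degraded=not → not all inputs occur → does not occur.
Thruster branch inoperative [AND]: Right thruster offline=occurs, Control loop down=not → not all inputs occur → does not occur.
Spacecraft attitude control lost [OR]: Momentum path fails=occurs, Thruster branch inoperative=not → at least one input occurs → occurs.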